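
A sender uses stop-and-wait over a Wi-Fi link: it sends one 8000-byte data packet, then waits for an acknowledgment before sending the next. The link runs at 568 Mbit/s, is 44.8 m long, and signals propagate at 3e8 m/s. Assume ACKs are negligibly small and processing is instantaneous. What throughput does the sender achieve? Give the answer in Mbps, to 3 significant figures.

t_tx = L/R = 64000/568000000 = 0.000112676 s.
t_prop = 44.8/300000000 = 1.49333e-07 s; RTT = 2.98667e-07 s.
Cycle = t_tx + RTT = 0.000112975 s.
Throughput = L / cycle = 64000 / 0.000112975 = 566 Mbps.

566 Mbps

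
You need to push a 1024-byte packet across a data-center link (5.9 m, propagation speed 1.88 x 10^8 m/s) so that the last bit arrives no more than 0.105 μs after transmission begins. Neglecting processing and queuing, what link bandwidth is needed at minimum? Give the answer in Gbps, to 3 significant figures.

L = 8192 bits.
Propagation delay = 5.9 / 188000000 = 0.031383 μs.
Transmission budget = 0.105 − 0.031383 = 0.073617 μs.
R ≥ L / t_tx = 8192 bits / 7.3617e-08 s = 111 Gbps.

111 Gbps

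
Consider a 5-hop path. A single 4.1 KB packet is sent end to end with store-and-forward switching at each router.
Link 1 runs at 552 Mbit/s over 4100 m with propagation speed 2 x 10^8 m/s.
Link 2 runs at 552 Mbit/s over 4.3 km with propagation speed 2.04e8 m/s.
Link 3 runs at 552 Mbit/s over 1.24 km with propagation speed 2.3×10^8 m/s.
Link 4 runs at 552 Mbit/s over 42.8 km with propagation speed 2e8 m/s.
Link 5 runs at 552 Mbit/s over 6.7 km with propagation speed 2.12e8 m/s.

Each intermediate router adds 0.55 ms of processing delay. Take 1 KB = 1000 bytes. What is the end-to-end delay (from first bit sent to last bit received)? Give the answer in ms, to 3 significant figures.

L = 32800 bits.
Transmission delay per hop = L/R = 32800/552000000 = 0.0594203 ms; 5 hops → 0.297101 ms.
Propagation delays (d/s per hop): 0.0205, 0.0210784, 0.0053913, 0.214, 0.0316038 ms; sum = 0.292574 ms.
Processing at 4 router(s): 4 × 0.55 ms = 2.2 ms.
End-to-end = 2.79 ms.

2.79 ms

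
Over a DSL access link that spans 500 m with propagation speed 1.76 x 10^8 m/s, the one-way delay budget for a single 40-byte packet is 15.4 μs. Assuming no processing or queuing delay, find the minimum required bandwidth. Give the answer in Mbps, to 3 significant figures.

25.5 Mbps

L = 320 bits.
Propagation delay = 500 / 176000000 = 2.84091 μs.
Transmission budget = 15.4 − 2.84091 = 12.5591 μs.
R ≥ L / t_tx = 320 bits / 1.25591e-05 s = 25.5 Mbps.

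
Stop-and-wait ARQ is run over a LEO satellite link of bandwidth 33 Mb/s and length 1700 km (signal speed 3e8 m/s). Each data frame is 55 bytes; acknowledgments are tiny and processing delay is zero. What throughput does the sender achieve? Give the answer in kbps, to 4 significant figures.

38.78 kbps

t_tx = L/R = 440/33000000 = 1.33333e-05 s.
t_prop = 1700000/300000000 = 0.00566667 s; RTT = 0.0113333 s.
Cycle = t_tx + RTT = 0.0113467 s.
Throughput = L / cycle = 440 / 0.0113467 = 38.78 kbps.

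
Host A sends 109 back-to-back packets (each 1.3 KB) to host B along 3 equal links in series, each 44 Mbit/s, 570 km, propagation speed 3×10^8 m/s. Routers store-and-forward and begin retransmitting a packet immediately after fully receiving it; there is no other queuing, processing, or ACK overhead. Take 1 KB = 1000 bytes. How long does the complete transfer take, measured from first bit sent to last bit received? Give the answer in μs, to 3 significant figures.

31900 μs

Per-hop transmission t_tx = L/R = 10400/44000000 = 236.364 μs.
Per-hop propagation t_prop = 570000/300000000 = 1900 μs.
Pipeline fill: first packet needs 3·t_tx to clear all hops; remaining 108 packets each add one t_tx.
Total = (3+109-1)·t_tx + 3·t_prop = 111·236.364 + 3·1900 = 31900 μs.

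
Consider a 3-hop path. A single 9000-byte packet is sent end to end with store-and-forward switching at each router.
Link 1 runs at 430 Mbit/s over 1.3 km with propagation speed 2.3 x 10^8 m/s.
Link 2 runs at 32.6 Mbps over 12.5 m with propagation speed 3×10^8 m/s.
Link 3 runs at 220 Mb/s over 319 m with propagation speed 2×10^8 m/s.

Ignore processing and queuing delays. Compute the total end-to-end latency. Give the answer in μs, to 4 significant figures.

2711 μs

L = 9000 × 8 = 72000 bits.
Transmission delays (L/R per hop): 167.442, 2208.59, 327.273 μs; sum = 2703.3 μs.
Propagation delays (d/s per hop): 5.65217, 0.0416667, 1.595 μs; sum = 7.28884 μs.
End-to-end = 2711 μs.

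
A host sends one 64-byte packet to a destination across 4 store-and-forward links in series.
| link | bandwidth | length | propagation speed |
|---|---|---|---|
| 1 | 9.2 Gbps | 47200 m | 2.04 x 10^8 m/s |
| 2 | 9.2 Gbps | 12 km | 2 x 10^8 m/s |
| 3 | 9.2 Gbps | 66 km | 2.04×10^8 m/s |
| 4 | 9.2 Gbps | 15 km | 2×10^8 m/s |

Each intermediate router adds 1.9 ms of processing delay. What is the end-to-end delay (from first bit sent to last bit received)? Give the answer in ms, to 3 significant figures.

L = 64 × 8 = 512 bits.
Transmission delay per hop = L/R = 512/9200000000 = 5.56522e-05 ms; 4 hops → 0.000222609 ms.
Propagation delays (d/s per hop): 0.231373, 0.06, 0.323529, 0.075 ms; sum = 0.689902 ms.
Processing at 3 router(s): 3 × 1.9 ms = 5.7 ms.
End-to-end = 6.39 ms.

6.39 ms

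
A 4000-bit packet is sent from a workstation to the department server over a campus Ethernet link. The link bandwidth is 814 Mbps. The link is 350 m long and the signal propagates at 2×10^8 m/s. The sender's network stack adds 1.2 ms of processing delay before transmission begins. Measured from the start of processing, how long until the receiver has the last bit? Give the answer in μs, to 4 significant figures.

1207 μs

Transmission delay = L/R = 4000 / 814000000 = 4.914 μs.
Propagation delay = d/s = 350 m / 200000000 m/s = 1.75 μs.
Plus processing delay 1.2 ms = 1200 μs.
Total = 1207 μs.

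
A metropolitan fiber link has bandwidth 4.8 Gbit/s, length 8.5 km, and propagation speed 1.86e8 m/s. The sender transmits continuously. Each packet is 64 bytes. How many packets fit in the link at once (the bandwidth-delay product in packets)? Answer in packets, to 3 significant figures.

Propagation delay = 8500 / 186000000 = 4.56989e-05 s.
BDP = R × t_prop = 4800000000 × 4.56989e-05 = 219355 bits.
In packets of 512 bits: 428 packets.

428 packets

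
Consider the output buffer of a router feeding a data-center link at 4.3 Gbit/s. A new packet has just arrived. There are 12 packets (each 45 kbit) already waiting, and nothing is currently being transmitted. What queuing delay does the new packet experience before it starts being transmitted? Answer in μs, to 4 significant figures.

125.6 μs

Each queued packet: L/R = 45000/4300000000 = 10.4651 μs.
12 queued → 125.581 μs.
Queuing delay = 125.6 μs.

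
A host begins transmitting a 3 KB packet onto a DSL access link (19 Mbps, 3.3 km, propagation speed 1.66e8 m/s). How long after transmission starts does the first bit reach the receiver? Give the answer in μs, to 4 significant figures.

First bit experiences only propagation delay: d/s = 3300/166000000 = 19.88 μs.

19.88 μs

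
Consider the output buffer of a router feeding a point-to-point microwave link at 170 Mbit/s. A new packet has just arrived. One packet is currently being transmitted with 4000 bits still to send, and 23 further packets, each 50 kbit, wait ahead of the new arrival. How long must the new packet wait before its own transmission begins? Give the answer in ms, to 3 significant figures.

Each queued packet: L/R = 50000/170000000 = 0.294118 ms.
23 queued → 6.76471 ms.
Plus remaining 4000 bits of current packet: 0.0235294 ms.
Queuing delay = 6.79 ms.

6.79 ms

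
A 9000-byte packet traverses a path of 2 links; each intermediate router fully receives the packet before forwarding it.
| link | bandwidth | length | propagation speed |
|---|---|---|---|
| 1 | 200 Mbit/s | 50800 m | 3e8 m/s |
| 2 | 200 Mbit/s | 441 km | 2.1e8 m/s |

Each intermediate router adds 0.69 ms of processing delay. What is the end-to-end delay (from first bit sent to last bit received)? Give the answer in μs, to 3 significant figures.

3680 μs

L = 9000 × 8 = 72000 bits.
Transmission delay per hop = L/R = 72000/200000000 = 360 μs; 2 hops → 720 μs.
Propagation delays (d/s per hop): 169.333, 2100 μs; sum = 2269.33 μs.
Processing at 1 router(s): 1 × 0.69 ms = 690 μs.
End-to-end = 3680 μs.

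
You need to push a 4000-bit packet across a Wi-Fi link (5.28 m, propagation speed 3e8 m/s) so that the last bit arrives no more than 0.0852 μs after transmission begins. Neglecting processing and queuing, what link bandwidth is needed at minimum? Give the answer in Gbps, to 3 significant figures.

59.2 Gbps

Propagation delay = 5.28 / 300000000 = 0.0176 μs.
Transmission budget = 0.0852 − 0.0176 = 0.0676 μs.
R ≥ L / t_tx = 4000 bits / 6.76e-08 s = 59.2 Gbps.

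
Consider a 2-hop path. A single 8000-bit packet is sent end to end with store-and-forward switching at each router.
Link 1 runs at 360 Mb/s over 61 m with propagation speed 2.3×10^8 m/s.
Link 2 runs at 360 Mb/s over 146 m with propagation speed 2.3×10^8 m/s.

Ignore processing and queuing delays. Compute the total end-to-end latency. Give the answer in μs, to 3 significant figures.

45.3 μs

Transmission delay per hop = L/R = 8000/360000000 = 22.2222 μs; 2 hops → 44.4444 μs.
Propagation delays (d/s per hop): 0.265217, 0.634783 μs; sum = 0.9 μs.
End-to-end = 45.3 μs.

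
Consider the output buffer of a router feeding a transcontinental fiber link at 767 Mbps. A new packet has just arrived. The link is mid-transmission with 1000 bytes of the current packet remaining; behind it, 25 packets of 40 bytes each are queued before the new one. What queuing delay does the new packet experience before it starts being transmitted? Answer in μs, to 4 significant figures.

Each queued packet: L/R = 320/767000000 = 0.41721 μs.
25 queued → 10.4302 μs.
Plus remaining 8000 bits of current packet: 10.4302 μs.
Queuing delay = 20.86 μs.

20.86 μs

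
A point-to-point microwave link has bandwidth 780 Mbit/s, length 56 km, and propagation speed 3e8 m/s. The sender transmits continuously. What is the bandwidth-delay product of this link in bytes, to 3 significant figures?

18200 bytes

Propagation delay = 56000 / 300000000 = 0.000186667 s.
BDP = R × t_prop = 780000000 × 0.000186667 = 145600 bits.
In bytes: 145600/8 = 18200 bytes.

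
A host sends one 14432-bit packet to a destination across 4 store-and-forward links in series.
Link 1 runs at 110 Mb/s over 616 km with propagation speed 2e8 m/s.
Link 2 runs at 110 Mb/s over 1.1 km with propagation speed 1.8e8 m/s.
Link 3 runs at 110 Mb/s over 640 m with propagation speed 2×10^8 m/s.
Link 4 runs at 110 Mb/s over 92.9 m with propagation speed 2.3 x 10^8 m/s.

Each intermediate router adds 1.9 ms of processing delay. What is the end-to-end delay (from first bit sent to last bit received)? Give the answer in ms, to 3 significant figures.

Transmission delay per hop = L/R = 14432/110000000 = 0.1312 ms; 4 hops → 0.5248 ms.
Propagation delays (d/s per hop): 3.08, 0.00611111, 0.0032, 0.000403913 ms; sum = 3.08972 ms.
Processing at 3 router(s): 3 × 1.9 ms = 5.7 ms.
End-to-end = 9.31 ms.

9.31 ms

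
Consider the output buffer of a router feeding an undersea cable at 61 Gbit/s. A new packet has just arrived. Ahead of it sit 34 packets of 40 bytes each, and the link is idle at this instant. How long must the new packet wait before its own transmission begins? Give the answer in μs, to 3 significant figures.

Each queued packet: L/R = 320/61000000000 = 0.0052459 μs.
34 queued → 0.178361 μs.
Queuing delay = 0.178 μs.

0.178 μs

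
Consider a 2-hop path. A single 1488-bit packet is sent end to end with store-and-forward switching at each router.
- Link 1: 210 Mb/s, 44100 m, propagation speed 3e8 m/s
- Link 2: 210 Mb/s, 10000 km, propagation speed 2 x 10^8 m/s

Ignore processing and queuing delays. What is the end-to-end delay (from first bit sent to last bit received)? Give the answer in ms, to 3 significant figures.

50.2 ms

Transmission delay per hop = L/R = 1488/210000000 = 0.00708571 ms; 2 hops → 0.0141714 ms.
Propagation delays (d/s per hop): 0.147, 50 ms; sum = 50.147 ms.
End-to-end = 50.2 ms.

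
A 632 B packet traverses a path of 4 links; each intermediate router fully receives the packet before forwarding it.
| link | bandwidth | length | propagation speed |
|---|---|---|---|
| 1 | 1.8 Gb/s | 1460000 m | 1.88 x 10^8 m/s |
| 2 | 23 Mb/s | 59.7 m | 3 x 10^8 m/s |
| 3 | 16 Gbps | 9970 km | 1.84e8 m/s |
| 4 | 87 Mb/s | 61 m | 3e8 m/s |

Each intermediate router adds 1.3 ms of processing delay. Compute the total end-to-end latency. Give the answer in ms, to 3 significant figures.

L = 632 × 8 = 5056 bits.
Transmission delays (L/R per hop): 0.00280889, 0.219826, 0.000316, 0.0581149 ms; sum = 0.281066 ms.
Propagation delays (d/s per hop): 7.76596, 0.000199, 54.1848, 0.000203333 ms; sum = 61.9511 ms.
Processing at 3 router(s): 3 × 1.3 ms = 3.9 ms.
End-to-end = 66.1 ms.

66.1 ms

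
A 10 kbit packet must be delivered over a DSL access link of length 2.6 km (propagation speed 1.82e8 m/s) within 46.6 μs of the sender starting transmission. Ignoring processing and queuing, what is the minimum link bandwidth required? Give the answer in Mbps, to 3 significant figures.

Propagation delay = 2600 / 182000000 = 14.2857 μs.
Transmission budget = 46.6 − 14.2857 = 32.3143 μs.
R ≥ L / t_tx = 10000 bits / 3.23143e-05 s = 309 Mbps.

309 Mbps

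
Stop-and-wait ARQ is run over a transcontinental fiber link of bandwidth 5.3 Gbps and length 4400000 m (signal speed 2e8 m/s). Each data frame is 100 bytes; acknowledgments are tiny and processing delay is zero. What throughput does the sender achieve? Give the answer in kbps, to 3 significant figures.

18.2 kbps

t_tx = L/R = 800/5300000000 = 1.50943e-07 s.
t_prop = 4400000/200000000 = 0.022 s; RTT = 0.044 s.
Cycle = t_tx + RTT = 0.0440002 s.
Throughput = L / cycle = 800 / 0.0440002 = 18.2 kbps.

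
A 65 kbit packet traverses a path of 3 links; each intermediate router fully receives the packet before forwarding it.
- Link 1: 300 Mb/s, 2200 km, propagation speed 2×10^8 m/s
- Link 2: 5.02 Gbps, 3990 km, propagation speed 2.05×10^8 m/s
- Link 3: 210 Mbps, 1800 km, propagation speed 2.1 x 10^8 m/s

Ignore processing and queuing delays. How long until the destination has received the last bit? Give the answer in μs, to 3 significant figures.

L = 65000 bits.
Transmission delays (L/R per hop): 216.667, 12.9482, 309.524 μs; sum = 539.139 μs.
Propagation delays (d/s per hop): 11000, 19463.4, 8571.43 μs; sum = 39034.8 μs.
End-to-end = 39600 μs.

39600 μs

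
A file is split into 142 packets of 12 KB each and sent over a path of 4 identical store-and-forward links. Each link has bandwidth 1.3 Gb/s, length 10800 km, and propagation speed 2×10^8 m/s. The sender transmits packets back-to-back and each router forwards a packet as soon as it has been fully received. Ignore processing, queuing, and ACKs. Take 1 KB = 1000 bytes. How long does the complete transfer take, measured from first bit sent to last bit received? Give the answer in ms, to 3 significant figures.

227 ms

Per-hop transmission t_tx = L/R = 96000/1300000000 = 0.0738462 ms.
Per-hop propagation t_prop = 10800000/200000000 = 54 ms.
Pipeline fill: first packet needs 4·t_tx to clear all hops; remaining 141 packets each add one t_tx.
Total = (4+142-1)·t_tx + 4·t_prop = 145·0.0738462 + 4·54 = 227 ms.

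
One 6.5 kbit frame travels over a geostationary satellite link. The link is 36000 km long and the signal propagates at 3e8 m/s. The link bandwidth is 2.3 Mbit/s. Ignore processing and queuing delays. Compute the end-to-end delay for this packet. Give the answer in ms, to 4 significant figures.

L = 6500 bits.
Transmission delay = L/R = 6500 / 2300000 = 2.82609 ms.
Propagation delay = d/s = 36000000 m / 300000000 m/s = 120 ms.
Total = 122.8 ms.

122.8 ms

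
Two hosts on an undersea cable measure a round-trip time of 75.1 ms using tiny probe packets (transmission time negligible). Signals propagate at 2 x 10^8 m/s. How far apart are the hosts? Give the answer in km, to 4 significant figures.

7510 km

One-way propagation = RTT/2 = 37.55 ms.
d = s × t = 200000000 × 0.03755 = 7510 km.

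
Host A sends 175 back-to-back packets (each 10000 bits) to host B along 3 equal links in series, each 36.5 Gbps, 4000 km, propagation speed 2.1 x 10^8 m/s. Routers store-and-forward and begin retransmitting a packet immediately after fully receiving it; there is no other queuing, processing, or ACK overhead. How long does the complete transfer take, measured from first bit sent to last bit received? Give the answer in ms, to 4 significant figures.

57.19 ms

Per-hop transmission t_tx = L/R = 10000/36500000000 = 0.000273973 ms.
Per-hop propagation t_prop = 4000000/210000000 = 19.0476 ms.
Pipeline fill: first packet needs 3·t_tx to clear all hops; remaining 174 packets each add one t_tx.
Total = (3+175-1)·t_tx + 3·t_prop = 177·0.000273973 + 3·19.0476 = 57.19 ms.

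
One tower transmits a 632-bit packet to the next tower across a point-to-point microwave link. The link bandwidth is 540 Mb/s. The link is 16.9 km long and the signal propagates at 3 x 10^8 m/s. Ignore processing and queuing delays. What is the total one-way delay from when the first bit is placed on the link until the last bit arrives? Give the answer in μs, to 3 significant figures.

57.5 μs

Transmission delay = L/R = 632 / 540000000 = 1.17037 μs.
Propagation delay = d/s = 16900 m / 300000000 m/s = 56.3333 μs.
Total = 57.5 μs.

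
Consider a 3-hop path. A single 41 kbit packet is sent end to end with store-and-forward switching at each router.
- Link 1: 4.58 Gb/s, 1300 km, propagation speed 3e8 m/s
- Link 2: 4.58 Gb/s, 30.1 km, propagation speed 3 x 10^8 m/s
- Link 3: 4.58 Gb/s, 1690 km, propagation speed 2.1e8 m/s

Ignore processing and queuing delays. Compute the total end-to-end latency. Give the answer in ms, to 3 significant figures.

12.5 ms

L = 41000 bits.
Transmission delay per hop = L/R = 41000/4580000000 = 0.00895197 ms; 3 hops → 0.0268559 ms.
Propagation delays (d/s per hop): 4.33333, 0.100333, 8.04762 ms; sum = 12.4813 ms.
End-to-end = 12.5 ms.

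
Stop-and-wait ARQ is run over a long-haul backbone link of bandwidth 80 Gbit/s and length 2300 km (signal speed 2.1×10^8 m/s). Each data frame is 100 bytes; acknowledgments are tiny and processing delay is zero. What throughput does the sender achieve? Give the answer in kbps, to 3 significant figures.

t_tx = L/R = 800/80000000000 = 1e-08 s.
t_prop = 2300000/210000000 = 0.0109524 s; RTT = 0.0219048 s.
Cycle = t_tx + RTT = 0.0219048 s.
Throughput = L / cycle = 800 / 0.0219048 = 36.5 kbps.

36.5 kbps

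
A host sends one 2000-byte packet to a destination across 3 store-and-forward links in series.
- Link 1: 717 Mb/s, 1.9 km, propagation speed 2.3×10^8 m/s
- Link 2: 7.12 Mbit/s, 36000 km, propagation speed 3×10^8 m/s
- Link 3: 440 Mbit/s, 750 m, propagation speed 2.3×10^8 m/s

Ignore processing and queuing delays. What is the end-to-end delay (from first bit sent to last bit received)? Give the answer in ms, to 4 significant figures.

122.3 ms

L = 2000 × 8 = 16000 bits.
Transmission delays (L/R per hop): 0.0223152, 2.24719, 0.0363636 ms; sum = 2.30587 ms.
Propagation delays (d/s per hop): 0.00826087, 120, 0.00326087 ms; sum = 120.012 ms.
End-to-end = 122.3 ms.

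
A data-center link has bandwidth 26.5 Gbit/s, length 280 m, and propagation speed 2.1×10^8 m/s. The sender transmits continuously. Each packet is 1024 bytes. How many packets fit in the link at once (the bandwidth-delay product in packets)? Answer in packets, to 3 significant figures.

4.31 packets

Propagation delay = 280 / 210000000 = 1.33333e-06 s.
BDP = R × t_prop = 26500000000 × 1.33333e-06 = 35333.3 bits.
In packets of 8192 bits: 4.31 packets.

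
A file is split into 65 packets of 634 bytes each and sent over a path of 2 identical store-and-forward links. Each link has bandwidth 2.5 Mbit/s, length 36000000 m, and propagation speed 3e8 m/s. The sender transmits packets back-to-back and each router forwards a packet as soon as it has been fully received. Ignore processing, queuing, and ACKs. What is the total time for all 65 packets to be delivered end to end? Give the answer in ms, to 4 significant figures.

373.9 ms

Per-hop transmission t_tx = L/R = 5072/2500000 = 2.0288 ms.
Per-hop propagation t_prop = 36000000/300000000 = 120 ms.
Pipeline fill: first packet needs 2·t_tx to clear all hops; remaining 64 packets each add one t_tx.
Total = (2+65-1)·t_tx + 2·t_prop = 66·2.0288 + 2·120 = 373.9 ms.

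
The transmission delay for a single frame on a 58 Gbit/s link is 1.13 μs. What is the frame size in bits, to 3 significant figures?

65500 bits

L = R × t_tx = 58000000000 b/s × 1.13e-06 s = 65540 bits.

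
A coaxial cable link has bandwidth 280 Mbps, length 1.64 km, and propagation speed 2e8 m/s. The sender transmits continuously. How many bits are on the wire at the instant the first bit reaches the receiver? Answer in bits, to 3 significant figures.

Propagation delay = 1640 / 200000000 = 8.2e-06 s.
BDP = R × t_prop = 280000000 × 8.2e-06 = 2296 bits.

2300 bits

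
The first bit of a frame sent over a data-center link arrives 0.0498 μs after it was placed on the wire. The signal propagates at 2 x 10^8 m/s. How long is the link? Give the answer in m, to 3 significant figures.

9.96 m

d = s × t_prop = 200000000 × 4.98e-08 = 9.96 m.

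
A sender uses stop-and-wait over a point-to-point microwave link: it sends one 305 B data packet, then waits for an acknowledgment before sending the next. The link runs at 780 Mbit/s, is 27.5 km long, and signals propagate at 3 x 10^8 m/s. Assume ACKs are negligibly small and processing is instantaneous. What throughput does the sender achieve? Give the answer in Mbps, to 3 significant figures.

t_tx = L/R = 2440/780000000 = 3.12821e-06 s.
t_prop = 27500/300000000 = 9.16667e-05 s; RTT = 0.000183333 s.
Cycle = t_tx + RTT = 0.000186462 s.
Throughput = L / cycle = 2440 / 0.000186462 = 13.1 Mbps.

13.1 Mbps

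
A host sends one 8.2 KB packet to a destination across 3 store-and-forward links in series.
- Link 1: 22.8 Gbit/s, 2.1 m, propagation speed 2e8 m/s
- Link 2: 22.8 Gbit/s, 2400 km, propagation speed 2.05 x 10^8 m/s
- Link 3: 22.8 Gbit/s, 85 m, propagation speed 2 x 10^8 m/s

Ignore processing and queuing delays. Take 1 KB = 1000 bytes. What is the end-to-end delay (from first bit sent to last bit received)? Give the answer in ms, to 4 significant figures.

11.72 ms

L = 65600 bits.
Transmission delay per hop = L/R = 65600/22800000000 = 0.00287719 ms; 3 hops → 0.00863158 ms.
Propagation delays (d/s per hop): 1.05e-05, 11.7073, 0.000425 ms; sum = 11.7078 ms.
End-to-end = 11.72 ms.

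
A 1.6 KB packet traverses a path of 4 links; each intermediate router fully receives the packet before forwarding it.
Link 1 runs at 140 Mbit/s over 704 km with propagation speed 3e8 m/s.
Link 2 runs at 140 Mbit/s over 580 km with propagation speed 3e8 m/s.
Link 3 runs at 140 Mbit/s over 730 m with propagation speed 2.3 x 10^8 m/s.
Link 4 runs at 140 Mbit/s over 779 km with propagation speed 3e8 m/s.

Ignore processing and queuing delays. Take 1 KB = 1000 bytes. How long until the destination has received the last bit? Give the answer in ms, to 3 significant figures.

7.25 ms

L = 12800 bits.
Transmission delay per hop = L/R = 12800/140000000 = 0.0914286 ms; 4 hops → 0.365714 ms.
Propagation delays (d/s per hop): 2.34667, 1.93333, 0.00317391, 2.59667 ms; sum = 6.87984 ms.
End-to-end = 7.25 ms.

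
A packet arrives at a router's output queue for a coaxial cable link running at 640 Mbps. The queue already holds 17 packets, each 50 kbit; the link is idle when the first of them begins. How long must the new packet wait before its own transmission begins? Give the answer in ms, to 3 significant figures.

1.33 ms

Each queued packet: L/R = 50000/640000000 = 0.078125 ms.
17 queued → 1.32813 ms.
Queuing delay = 1.33 ms.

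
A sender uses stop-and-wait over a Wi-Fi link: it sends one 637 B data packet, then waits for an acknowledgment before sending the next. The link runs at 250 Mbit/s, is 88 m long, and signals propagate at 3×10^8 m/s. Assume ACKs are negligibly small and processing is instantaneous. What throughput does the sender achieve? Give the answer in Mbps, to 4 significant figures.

t_tx = L/R = 5096/250000000 = 2.0384e-05 s.
t_prop = 88/300000000 = 2.93333e-07 s; RTT = 5.86667e-07 s.
Cycle = t_tx + RTT = 2.09707e-05 s.
Throughput = L / cycle = 5096 / 2.09707e-05 = 243.0 Mbps.

243.0 Mbps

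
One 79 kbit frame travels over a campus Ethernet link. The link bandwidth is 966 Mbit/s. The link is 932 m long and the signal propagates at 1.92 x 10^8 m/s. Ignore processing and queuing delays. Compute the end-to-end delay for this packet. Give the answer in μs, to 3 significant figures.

L = 79000 bits.
Transmission delay = L/R = 79000 / 966000000 = 81.7805 μs.
Propagation delay = d/s = 932 m / 192000000 m/s = 4.85417 μs.
Total = 86.6 μs.

86.6 μs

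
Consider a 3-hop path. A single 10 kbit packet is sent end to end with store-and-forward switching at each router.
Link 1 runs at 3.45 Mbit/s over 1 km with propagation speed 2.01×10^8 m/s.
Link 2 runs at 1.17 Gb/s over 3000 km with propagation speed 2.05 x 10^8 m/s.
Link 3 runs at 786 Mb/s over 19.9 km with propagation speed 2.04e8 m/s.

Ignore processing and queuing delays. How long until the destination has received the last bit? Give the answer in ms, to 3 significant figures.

17.7 ms

L = 10000 bits.
Transmission delays (L/R per hop): 2.89855, 0.00854701, 0.0127226 ms; sum = 2.91982 ms.
Propagation delays (d/s per hop): 0.00497512, 14.6341, 0.097549 ms; sum = 14.7367 ms.
End-to-end = 17.7 ms.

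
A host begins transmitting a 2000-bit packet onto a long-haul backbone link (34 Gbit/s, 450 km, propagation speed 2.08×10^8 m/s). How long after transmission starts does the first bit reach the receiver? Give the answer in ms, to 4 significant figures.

First bit experiences only propagation delay: d/s = 450000/208000000 = 2.163 ms.

2.163 ms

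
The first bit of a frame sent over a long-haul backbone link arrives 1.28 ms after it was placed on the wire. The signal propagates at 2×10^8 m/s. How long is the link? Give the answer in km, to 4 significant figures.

256.0 km

d = s × t_prop = 200000000 × 0.00128 = 256.0 km.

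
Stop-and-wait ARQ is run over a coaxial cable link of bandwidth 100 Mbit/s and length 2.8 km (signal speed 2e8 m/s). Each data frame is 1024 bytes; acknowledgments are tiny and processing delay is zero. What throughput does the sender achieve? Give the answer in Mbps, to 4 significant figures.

74.53 Mbps

t_tx = L/R = 8192/100000000 = 8.192e-05 s.
t_prop = 2800/200000000 = 1.4e-05 s; RTT = 2.8e-05 s.
Cycle = t_tx + RTT = 0.00010992 s.
Throughput = L / cycle = 8192 / 0.00010992 = 74.53 Mbps.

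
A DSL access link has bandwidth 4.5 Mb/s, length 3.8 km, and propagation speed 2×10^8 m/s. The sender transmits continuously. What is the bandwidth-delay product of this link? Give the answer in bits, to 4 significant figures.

85.50 bits

Propagation delay = 3800 / 200000000 = 1.9e-05 s.
BDP = R × t_prop = 4500000 × 1.9e-05 = 85.5 bits.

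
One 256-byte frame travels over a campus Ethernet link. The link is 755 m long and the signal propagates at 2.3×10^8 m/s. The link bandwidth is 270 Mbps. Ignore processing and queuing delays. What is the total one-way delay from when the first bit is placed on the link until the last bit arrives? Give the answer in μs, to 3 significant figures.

L = 256 × 8 = 2048 bits.
Transmission delay = L/R = 2048 / 270000000 = 7.58519 μs.
Propagation delay = d/s = 755 m / 2.3e+08 m/s = 3.28261 μs.
Total = 10.9 μs.

10.9 μs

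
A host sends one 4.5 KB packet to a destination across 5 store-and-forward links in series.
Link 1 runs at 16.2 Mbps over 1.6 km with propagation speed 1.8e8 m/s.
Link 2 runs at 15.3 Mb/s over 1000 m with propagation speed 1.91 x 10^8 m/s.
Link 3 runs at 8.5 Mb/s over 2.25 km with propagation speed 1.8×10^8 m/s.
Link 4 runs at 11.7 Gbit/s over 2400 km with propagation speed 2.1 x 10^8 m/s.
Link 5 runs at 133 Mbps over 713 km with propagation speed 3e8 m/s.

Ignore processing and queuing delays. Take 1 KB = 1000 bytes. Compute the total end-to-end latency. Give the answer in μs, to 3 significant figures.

L = 36000 bits.
Transmission delays (L/R per hop): 2222.22, 2352.94, 4235.29, 3.07692, 270.677 μs; sum = 9084.21 μs.
Propagation delays (d/s per hop): 8.88889, 5.2356, 12.5, 11428.6, 2376.67 μs; sum = 13831.9 μs.
End-to-end = 22900 μs.

22900 μs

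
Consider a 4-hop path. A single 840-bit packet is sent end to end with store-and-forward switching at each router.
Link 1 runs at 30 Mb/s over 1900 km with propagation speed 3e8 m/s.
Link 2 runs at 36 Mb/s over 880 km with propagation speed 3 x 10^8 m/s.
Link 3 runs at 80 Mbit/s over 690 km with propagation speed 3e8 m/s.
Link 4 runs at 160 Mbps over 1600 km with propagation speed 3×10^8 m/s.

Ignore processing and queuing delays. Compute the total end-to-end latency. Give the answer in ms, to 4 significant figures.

Transmission delays (L/R per hop): 0.028, 0.0233333, 0.0105, 0.00525 ms; sum = 0.0670833 ms.
Propagation delays (d/s per hop): 6.33333, 2.93333, 2.3, 5.33333 ms; sum = 16.9 ms.
End-to-end = 16.97 ms.

16.97 ms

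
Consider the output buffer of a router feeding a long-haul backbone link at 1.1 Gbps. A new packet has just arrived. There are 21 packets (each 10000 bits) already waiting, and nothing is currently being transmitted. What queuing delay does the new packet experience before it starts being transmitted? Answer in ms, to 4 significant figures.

0.1909 ms

Each queued packet: L/R = 10000/1100000000 = 0.00909091 ms.
21 queued → 0.190909 ms.
Queuing delay = 0.1909 ms.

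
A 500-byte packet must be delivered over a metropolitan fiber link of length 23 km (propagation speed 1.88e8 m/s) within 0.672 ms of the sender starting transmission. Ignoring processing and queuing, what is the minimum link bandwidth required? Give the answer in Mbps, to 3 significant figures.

7.28 Mbps

L = 4000 bits.
Propagation delay = 23000 / 188000000 = 0.12234 ms.
Transmission budget = 0.672 − 0.12234 = 0.54966 ms.
R ≥ L / t_tx = 4000 bits / 0.00054966 s = 7.28 Mbps.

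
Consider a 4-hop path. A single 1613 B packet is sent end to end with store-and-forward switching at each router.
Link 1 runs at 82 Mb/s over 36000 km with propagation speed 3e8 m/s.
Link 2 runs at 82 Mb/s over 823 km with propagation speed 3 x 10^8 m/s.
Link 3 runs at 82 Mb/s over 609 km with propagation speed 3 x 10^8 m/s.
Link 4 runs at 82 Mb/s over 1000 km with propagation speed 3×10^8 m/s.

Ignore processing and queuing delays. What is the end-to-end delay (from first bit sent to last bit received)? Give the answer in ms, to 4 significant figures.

128.7 ms

L = 1613 × 8 = 12904 bits.
Transmission delay per hop = L/R = 12904/82000000 = 0.157366 ms; 4 hops → 0.629463 ms.
Propagation delays (d/s per hop): 120, 2.74333, 2.03, 3.33333 ms; sum = 128.107 ms.
End-to-end = 128.7 ms.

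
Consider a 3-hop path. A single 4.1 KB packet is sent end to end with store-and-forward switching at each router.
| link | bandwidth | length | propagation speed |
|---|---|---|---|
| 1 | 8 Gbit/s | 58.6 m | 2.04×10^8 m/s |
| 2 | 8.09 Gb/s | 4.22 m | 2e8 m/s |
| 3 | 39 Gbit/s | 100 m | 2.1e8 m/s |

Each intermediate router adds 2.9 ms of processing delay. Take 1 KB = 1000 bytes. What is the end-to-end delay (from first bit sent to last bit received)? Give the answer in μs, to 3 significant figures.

L = 32800 bits.
Transmission delays (L/R per hop): 4.1, 4.05439, 0.841026 μs; sum = 8.99541 μs.
Propagation delays (d/s per hop): 0.287255, 0.0211, 0.47619 μs; sum = 0.784545 μs.
Processing at 2 router(s): 2 × 2.9 ms = 5800 μs.
End-to-end = 5810 μs.

5810 μs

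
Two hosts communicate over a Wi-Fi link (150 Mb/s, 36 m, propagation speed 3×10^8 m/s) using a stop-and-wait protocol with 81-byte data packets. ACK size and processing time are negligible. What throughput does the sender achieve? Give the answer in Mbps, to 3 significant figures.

142 Mbps

t_tx = L/R = 648/150000000 = 4.32e-06 s.
t_prop = 36/300000000 = 1.2e-07 s; RTT = 2.4e-07 s.
Cycle = t_tx + RTT = 4.56e-06 s.
Throughput = L / cycle = 648 / 4.56e-06 = 142 Mbps.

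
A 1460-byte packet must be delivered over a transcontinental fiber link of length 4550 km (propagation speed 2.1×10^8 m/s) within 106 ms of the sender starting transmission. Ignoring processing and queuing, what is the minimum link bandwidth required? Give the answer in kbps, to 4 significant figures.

L = 11680 bits.
Propagation delay = 4550000 / 210000000 = 21.6667 ms.
Transmission budget = 106 − 21.6667 = 84.3333 ms.
R ≥ L / t_tx = 11680 bits / 0.0843333 s = 138.5 kbps.

138.5 kbps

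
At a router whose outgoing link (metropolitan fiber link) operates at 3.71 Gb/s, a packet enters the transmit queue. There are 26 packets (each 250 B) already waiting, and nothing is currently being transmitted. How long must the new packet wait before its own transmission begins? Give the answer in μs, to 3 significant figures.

14.0 μs

Each queued packet: L/R = 2000/3710000000 = 0.539084 μs.
26 queued → 14.0162 μs.
Queuing delay = 14.0 μs.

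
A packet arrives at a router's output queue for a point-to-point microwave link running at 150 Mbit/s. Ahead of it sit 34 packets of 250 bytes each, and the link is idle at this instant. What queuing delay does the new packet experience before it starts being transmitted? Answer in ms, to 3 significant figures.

0.453 ms

Each queued packet: L/R = 2000/150000000 = 0.0133333 ms.
34 queued → 0.453333 ms.
Queuing delay = 0.453 ms.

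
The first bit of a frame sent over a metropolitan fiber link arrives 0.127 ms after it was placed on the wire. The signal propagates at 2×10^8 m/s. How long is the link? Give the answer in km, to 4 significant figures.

d = s × t_prop = 200000000 × 0.000127 = 25.40 km.

25.40 km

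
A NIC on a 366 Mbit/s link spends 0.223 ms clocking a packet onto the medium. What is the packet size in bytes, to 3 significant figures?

L = R × t_tx = 366000000 b/s × 0.000223 s = 81618 bits.
In bytes: 81618 / 8 = 10200 bytes.

10200 bytes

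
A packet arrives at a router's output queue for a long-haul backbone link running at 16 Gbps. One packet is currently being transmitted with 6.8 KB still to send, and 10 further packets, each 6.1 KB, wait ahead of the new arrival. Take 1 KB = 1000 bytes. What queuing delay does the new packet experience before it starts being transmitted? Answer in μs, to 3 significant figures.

33.9 μs

Each queued packet: L/R = 48800/16000000000 = 3.05 μs.
10 queued → 30.5 μs.
Plus remaining 54400 bits of current packet: 3.4 μs.
Queuing delay = 33.9 μs.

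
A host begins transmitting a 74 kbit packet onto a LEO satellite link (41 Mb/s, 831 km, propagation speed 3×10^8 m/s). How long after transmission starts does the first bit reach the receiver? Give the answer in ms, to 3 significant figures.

First bit experiences only propagation delay: d/s = 831000/300000000 = 2.77 ms.

2.77 ms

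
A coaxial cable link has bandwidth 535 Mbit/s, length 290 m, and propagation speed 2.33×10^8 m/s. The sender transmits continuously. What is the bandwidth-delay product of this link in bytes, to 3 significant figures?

Propagation delay = 290 / 233000000 = 1.24464e-06 s.
BDP = R × t_prop = 535000000 × 1.24464e-06 = 665.88 bits.
In bytes: 665.88/8 = 83.2 bytes.

83.2 bytes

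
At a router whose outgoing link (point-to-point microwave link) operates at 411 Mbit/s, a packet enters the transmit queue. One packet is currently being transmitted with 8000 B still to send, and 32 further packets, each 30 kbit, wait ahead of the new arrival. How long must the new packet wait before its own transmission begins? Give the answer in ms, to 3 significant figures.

2.49 ms

Each queued packet: L/R = 30000/411000000 = 0.0729927 ms.
32 queued → 2.33577 ms.
Plus remaining 64000 bits of current packet: 0.155718 ms.
Queuing delay = 2.49 ms.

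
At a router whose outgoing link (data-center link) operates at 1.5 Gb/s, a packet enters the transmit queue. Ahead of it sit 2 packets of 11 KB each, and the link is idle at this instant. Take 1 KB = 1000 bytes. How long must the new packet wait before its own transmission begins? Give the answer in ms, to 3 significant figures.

Each queued packet: L/R = 88000/1500000000 = 0.0586667 ms.
2 queued → 0.117333 ms.
Queuing delay = 0.117 ms.

0.117 ms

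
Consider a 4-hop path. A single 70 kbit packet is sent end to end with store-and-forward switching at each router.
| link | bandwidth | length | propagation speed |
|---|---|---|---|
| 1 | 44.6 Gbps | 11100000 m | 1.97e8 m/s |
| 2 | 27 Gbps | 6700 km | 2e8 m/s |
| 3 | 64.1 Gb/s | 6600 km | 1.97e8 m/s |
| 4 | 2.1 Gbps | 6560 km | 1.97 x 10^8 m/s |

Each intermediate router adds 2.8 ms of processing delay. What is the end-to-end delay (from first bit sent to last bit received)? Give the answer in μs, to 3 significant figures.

165000 μs

L = 70000 bits.
Transmission delays (L/R per hop): 1.56951, 2.59259, 1.09204, 33.3333 μs; sum = 38.5875 μs.
Propagation delays (d/s per hop): 56345.2, 33500, 33502.5, 33299.5 μs; sum = 156647 μs.
Processing at 3 router(s): 3 × 2.8 ms = 8400 μs.
End-to-end = 165000 μs.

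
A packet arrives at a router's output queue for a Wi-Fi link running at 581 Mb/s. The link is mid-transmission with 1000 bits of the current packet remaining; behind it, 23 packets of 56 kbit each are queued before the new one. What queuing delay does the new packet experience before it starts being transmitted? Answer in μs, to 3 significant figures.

2220 μs

Each queued packet: L/R = 56000/581000000 = 96.3855 μs.
23 queued → 2216.87 μs.
Plus remaining 1000 bits of current packet: 1.72117 μs.
Queuing delay = 2220 μs.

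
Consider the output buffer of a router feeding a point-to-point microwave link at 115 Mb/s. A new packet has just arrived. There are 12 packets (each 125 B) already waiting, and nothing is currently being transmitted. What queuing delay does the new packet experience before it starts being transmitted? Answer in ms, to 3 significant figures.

Each queued packet: L/R = 1000/115000000 = 0.00869565 ms.
12 queued → 0.104348 ms.
Queuing delay = 0.104 ms.

0.104 ms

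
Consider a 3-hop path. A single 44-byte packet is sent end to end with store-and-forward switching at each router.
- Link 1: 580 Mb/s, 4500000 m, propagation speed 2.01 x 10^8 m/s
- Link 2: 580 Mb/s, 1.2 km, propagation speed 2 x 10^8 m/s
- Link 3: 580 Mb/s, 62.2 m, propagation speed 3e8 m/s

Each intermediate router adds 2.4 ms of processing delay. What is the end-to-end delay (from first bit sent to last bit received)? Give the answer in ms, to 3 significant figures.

27.2 ms

L = 44 × 8 = 352 bits.
Transmission delay per hop = L/R = 352/580000000 = 0.000606897 ms; 3 hops → 0.00182069 ms.
Propagation delays (d/s per hop): 22.3881, 0.006, 0.000207333 ms; sum = 22.3943 ms.
Processing at 2 router(s): 2 × 2.4 ms = 4.8 ms.
End-to-end = 27.2 ms.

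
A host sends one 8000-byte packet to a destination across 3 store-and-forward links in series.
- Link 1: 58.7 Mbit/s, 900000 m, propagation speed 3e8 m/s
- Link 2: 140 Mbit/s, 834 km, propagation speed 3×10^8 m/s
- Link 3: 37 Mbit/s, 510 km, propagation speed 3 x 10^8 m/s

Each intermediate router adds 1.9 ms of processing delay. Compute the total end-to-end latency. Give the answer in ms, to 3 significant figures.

L = 8000 × 8 = 64000 bits.
Transmission delays (L/R per hop): 1.09029, 0.457143, 1.72973 ms; sum = 3.27716 ms.
Propagation delays (d/s per hop): 3, 2.78, 1.7 ms; sum = 7.48 ms.
Processing at 2 router(s): 2 × 1.9 ms = 3.8 ms.
End-to-end = 14.6 ms.

14.6 ms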